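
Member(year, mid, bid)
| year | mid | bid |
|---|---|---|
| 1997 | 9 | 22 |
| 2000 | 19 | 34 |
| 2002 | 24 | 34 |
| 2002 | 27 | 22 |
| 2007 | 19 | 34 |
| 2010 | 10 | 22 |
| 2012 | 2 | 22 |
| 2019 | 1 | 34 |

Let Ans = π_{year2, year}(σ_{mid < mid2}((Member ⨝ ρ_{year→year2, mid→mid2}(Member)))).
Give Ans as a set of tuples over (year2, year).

{(1997, 2012), (2000, 2019), (2002, 1997), (2002, 2000), (2002, 2007), (2002, 2010), (2002, 2012), (2002, 2019), (2007, 2019), (2010, 1997), (2010, 2012)}

ρ[year→year2, mid→mid2]: schema becomes (year2, mid2, bid); tuples unchanged.
Natural join on bid: {(1997, 9, 22, 1997, 9), (1997, 9, 22, 2002, 27), (1997, 9, 22, 2010, 10), (1997, 9, 22, 2012, 2), (2000, 19, 34, 2000, 19), (2000, 19, 34, 2002, 24), (2000, 19, 34, 2007, 19), (2000, 19, 34, 2019, 1), (2002, 24, 34, 2000, 19), (2002, 24, 34, 2002, 24), (2002, 24, 34, 2007, 19), (2002, 24, 34, 2019, 1), (2002, 27, 22, 1997, 9), (2002, 27, 22, 2002, 27), (2002, 27, 22, 2010, 10), (2002, 27, 22, 2012, 2), (2007, 19, 34, 2000, 19), (2007, 19, 34, 2002, 24), (2007, 19, 34, 2007, 19), (2007, 19, 34, 2019, 1), (2010, 10, 22, 1997, 9), (2010, 10, 22, 2002, 27), (2010, 10, 22, 2010, 10), (2010, 10, 22, 2012, 2), (2012, 2, 22, 1997, 9), (2012, 2, 22, 2002, 27), (2012, 2, 22, 2010, 10), (2012, 2, 22, 2012, 2), (2019, 1, 34, 2000, 19), (2019, 1, 34, 2002, 24), (2019, 1, 34, 2007, 19), (2019, 1, 34, 2019, 1)}
Filtering on mid < mid2 leaves {(1997, 9, 22, 2002, 27), (1997, 9, 22, 2010, 10), (2000, 19, 34, 2002, 24), (2007, 19, 34, 2002, 24), (2010, 10, 22, 2002, 27), (2012, 2, 22, 1997, 9), (2012, 2, 22, 2002, 27), (2012, 2, 22, 2010, 10), (2019, 1, 34, 2000, 19), (2019, 1, 34, 2002, 24), (2019, 1, 34, 2007, 19)}.
Keep only column(s) year2, year: {(1997, 2012), (2000, 2019), (2002, 1997), (2002, 2000), (2002, 2007), (2002, 2010), (2002, 2012), (2002, 2019), (2007, 2019), (2010, 1997), (2010, 2012)}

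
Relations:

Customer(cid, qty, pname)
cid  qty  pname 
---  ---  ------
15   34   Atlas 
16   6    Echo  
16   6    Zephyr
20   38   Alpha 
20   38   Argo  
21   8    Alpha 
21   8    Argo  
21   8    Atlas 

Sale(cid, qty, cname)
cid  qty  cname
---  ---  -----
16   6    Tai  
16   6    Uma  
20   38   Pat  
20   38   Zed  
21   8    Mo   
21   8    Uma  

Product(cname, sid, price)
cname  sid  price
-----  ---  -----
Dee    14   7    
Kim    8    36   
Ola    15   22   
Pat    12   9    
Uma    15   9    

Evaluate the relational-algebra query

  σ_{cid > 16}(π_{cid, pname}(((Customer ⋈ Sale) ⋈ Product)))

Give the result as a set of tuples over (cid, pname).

Joining Customer and Sale on cid, qty yields {(16, 6, Echo, Tai), (16, 6, Echo, Uma), (16, 6, Zephyr, Tai), (16, 6, Zephyr, Uma), (20, 38, Alpha, Pat), (20, 38, Alpha, Zed), (20, 38, Argo, Pat), (20, 38, Argo, Zed), (21, 8, Alpha, Mo), (21, 8, Alpha, Uma), (21, 8, Argo, Mo), (21, 8, Argo, Uma), (21, 8, Atlas, Mo), (21, 8, Atlas, Uma)}.
Joining (Customer ⋈ Sale) and Product on cname yields {(16, 6, Echo, Uma, 15, 9), (16, 6, Zephyr, Uma, 15, 9), (20, 38, Alpha, Pat, 12, 9), (20, 38, Argo, Pat, 12, 9), (21, 8, Alpha, Uma, 15, 9), (21, 8, Argo, Uma, 15, 9), (21, 8, Atlas, Uma, 15, 9)}.
Projecting to cid, pname: {(16, Echo), (16, Zephyr), (20, Alpha), (20, Argo), (21, Alpha), (21, Argo), (21, Atlas)}
Apply σ_{cid > 16}; surviving tuples: {(20, Alpha), (20, Argo), (21, Alpha), (21, Argo), (21, Atlas)}

{(20, Alpha), (20, Argo), (21, Alpha), (21, Argo), (21, Atlas)}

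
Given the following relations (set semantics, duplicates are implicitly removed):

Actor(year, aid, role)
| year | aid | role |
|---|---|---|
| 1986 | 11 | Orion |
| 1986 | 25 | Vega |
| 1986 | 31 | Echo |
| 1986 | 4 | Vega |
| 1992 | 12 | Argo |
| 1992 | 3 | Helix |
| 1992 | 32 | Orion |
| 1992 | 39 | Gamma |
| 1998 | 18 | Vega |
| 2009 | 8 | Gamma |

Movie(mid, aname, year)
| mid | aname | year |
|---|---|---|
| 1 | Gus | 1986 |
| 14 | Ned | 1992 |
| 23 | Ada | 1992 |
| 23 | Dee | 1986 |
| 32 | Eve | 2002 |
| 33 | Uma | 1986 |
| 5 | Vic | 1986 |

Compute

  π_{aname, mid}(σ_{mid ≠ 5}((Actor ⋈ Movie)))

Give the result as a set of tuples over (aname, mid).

Actor ⋈ Movie (natural join on year): {(1986, 11, Orion, 1, Gus), (1986, 11, Orion, 23, Dee), (1986, 11, Orion, 33, Uma), (1986, 11, Orion, 5, Vic), (1986, 25, Vega, 1, Gus), (1986, 25, Vega, 23, Dee), (1986, 25, Vega, 33, Uma), (1986, 25, Vega, 5, Vic), (1986, 31, Echo, 1, Gus), (1986, 31, Echo, 23, Dee), (1986, 31, Echo, 33, Uma), (1986, 31, Echo, 5, Vic), (1986, 4, Vega, 1, Gus), (1986, 4, Vega, 23, Dee), (1986, 4, Vega, 33, Uma), (1986, 4, Vega, 5, Vic), (1992, 12, Argo, 14, Ned), (1992, 12, Argo, 23, Ada), (1992, 3, Helix, 14, Ned), (1992, 3, Helix, 23, Ada), (1992, 32, Orion, 14, Ned), (1992, 32, Orion, 23, Ada), (1992, 39, Gamma, 14, Ned), (1992, 39, Gamma, 23, Ada)}
σ[mid ≠ 5]: keep tuples satisfying mid ≠ 5 → {(1986, 11, Orion, 1, Gus), (1986, 11, Orion, 23, Dee), (1986, 11, Orion, 33, Uma), (1986, 25, Vega, 1, Gus), (1986, 25, Vega, 23, Dee), (1986, 25, Vega, 33, Uma), (1986, 31, Echo, 1, Gus), (1986, 31, Echo, 23, Dee), (1986, 31, Echo, 33, Uma), (1986, 4, Vega, 1, Gus), (1986, 4, Vega, 23, Dee), (1986, 4, Vega, 33, Uma), (1992, 12, Argo, 14, Ned), (1992, 12, Argo, 23, Ada), (1992, 3, Helix, 14, Ned), (1992, 3, Helix, 23, Ada), (1992, 32, Orion, 14, Ned), (1992, 32, Orion, 23, Ada), (1992, 39, Gamma, 14, Ned), (1992, 39, Gamma, 23, Ada)}
Projecting to aname, mid (15 duplicate(s) eliminated): {(Ada, 23), (Dee, 23), (Gus, 1), (Ned, 14), (Uma, 33)}

{(Ada, 23), (Dee, 23), (Gus, 1), (Ned, 14), (Uma, 33)}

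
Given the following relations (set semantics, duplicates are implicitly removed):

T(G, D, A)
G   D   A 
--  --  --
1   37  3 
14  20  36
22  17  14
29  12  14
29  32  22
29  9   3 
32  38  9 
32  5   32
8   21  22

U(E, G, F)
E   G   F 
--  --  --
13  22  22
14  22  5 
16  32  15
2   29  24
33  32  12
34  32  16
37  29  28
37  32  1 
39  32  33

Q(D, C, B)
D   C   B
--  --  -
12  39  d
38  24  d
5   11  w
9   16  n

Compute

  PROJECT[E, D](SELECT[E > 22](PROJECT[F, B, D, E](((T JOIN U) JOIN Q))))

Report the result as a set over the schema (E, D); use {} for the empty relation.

Natural join on G: {(22, 17, 14, 13, 22), (22, 17, 14, 14, 5), (29, 12, 14, 2, 24), (29, 12, 14, 37, 28), (29, 32, 22, 2, 24), (29, 32, 22, 37, 28), (29, 9, 3, 2, 24), (29, 9, 3, 37, 28), (32, 38, 9, 16, 15), (32, 38, 9, 33, 12), (32, 38, 9, 34, 16), (32, 38, 9, 37, 1), (32, 38, 9, 39, 33), (32, 5, 32, 16, 15), (32, 5, 32, 33, 12), (32, 5, 32, 34, 16), (32, 5, 32, 37, 1), (32, 5, 32, 39, 33)}
Natural join on D: {(29, 12, 14, 2, 24, 39, d), (29, 12, 14, 37, 28, 39, d), (29, 9, 3, 2, 24, 16, n), (29, 9, 3, 37, 28, 16, n), (32, 38, 9, 16, 15, 24, d), (32, 38, 9, 33, 12, 24, d), (32, 38, 9, 34, 16, 24, d), (32, 38, 9, 37, 1, 24, d), (32, 38, 9, 39, 33, 24, d), (32, 5, 32, 16, 15, 11, w), (32, 5, 32, 33, 12, 11, w), (32, 5, 32, 34, 16, 11, w), (32, 5, 32, 37, 1, 11, w), (32, 5, 32, 39, 33, 11, w)}
π_{F, B, D, E} gives {(1, d, 38, 37), (1, w, 5, 37), (12, d, 38, 33), (12, w, 5, 33), (15, d, 38, 16), (15, w, 5, 16), (16, d, 38, 34), (16, w, 5, 34), (24, d, 12, 2), (24, n, 9, 2), (28, d, 12, 37), (28, n, 9, 37), (33, d, 38, 39), (33, w, 5, 39)}.
Selection E > 22: {(1, d, 38, 37), (1, w, 5, 37), (12, d, 38, 33), (12, w, 5, 33), (16, d, 38, 34), (16, w, 5, 34), (28, d, 12, 37), (28, n, 9, 37), (33, d, 38, 39), (33, w, 5, 39)}
π_{E, D} gives {(33, 38), (33, 5), (34, 38), (34, 5), (37, 12), (37, 38), (37, 5), (37, 9), (39, 38), (39, 5)}.

{(33, 38), (33, 5), (34, 38), (34, 5), (37, 12), (37, 38), (37, 5), (37, 9), (39, 38), (39, 5)}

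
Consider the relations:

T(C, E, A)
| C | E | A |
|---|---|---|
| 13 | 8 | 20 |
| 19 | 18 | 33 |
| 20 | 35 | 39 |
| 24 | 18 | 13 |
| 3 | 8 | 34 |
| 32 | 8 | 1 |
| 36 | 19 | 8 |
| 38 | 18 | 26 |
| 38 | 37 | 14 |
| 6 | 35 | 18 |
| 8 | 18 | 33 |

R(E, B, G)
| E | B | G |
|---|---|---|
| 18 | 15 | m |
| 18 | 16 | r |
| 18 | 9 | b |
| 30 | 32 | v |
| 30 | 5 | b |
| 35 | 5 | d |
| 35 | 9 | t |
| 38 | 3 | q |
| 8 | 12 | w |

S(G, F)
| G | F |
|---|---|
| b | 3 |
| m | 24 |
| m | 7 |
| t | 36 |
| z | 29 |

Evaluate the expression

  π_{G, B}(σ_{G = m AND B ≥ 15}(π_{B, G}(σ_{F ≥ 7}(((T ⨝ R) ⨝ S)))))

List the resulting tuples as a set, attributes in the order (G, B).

{(m, 15)}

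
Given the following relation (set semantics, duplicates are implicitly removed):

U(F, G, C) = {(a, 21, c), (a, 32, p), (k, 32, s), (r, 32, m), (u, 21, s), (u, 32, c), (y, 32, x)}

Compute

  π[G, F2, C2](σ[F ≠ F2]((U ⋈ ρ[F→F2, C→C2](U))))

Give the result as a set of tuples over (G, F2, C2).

{(21, a, c), (21, u, s), (32, a, p), (32, k, s), (32, r, m), (32, u, c), (32, y, x)}

ρ[F→F2, C→C2]: schema becomes (F2, G, C2); tuples unchanged.
Joining U and ρ[F→F2, C→C2](U) on G yields {(a, 21, c, a, c), (a, 21, c, u, s), (a, 32, p, a, p), (a, 32, p, k, s), (a, 32, p, r, m), (a, 32, p, u, c), (a, 32, p, y, x), (k, 32, s, a, p), (k, 32, s, k, s), (k, 32, s, r, m), (k, 32, s, u, c), (k, 32, s, y, x), (r, 32, m, a, p), (r, 32, m, k, s), (r, 32, m, r, m), (r, 32, m, u, c), (r, 32, m, y, x), (u, 21, s, a, c), (u, 21, s, u, s), (u, 32, c, a, p), (u, 32, c, k, s), (u, 32, c, r, m), (u, 32, c, u, c), (u, 32, c, y, x), (y, 32, x, a, p), (y, 32, x, k, s), (y, 32, x, r, m), (y, 32, x, u, c), (y, 32, x, y, x)}.
Filtering on F ≠ F2 leaves {(a, 21, c, u, s), (a, 32, p, k, s), (a, 32, p, r, m), (a, 32, p, u, c), (a, 32, p, y, x), (k, 32, s, a, p), (k, 32, s, r, m), (k, 32, s, u, c), (k, 32, s, y, x), (r, 32, m, a, p), (r, 32, m, k, s), (r, 32, m, u, c), (r, 32, m, y, x), (u, 21, s, a, c), (u, 32, c, a, p), (u, 32, c, k, s), (u, 32, c, r, m), (u, 32, c, y, x), (y, 32, x, a, p), (y, 32, x, k, s), (y, 32, x, r, m), (y, 32, x, u, c)}.
π_{G, F2, C2} gives {(21, a, c), (21, u, s), (32, a, p), (32, k, s), (32, r, m), (32, u, c), (32, y, x)} (15 duplicate(s) eliminated).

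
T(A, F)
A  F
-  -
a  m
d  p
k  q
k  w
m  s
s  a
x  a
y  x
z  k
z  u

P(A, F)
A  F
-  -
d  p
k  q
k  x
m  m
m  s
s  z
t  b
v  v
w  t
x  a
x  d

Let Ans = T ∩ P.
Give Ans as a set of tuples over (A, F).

{(d, p), (k, q), (m, s), (x, a)}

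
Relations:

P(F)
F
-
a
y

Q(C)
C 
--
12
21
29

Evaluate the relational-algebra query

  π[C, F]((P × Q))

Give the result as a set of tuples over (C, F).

P × Q: Cartesian product, 2·3 = 6 tuples over (F, C).
Projecting to C, F: {(12, a), (12, y), (21, a), (21, y), (29, a), (29, y)}

{(12, a), (12, y), (21, a), (21, y), (29, a), (29, y)}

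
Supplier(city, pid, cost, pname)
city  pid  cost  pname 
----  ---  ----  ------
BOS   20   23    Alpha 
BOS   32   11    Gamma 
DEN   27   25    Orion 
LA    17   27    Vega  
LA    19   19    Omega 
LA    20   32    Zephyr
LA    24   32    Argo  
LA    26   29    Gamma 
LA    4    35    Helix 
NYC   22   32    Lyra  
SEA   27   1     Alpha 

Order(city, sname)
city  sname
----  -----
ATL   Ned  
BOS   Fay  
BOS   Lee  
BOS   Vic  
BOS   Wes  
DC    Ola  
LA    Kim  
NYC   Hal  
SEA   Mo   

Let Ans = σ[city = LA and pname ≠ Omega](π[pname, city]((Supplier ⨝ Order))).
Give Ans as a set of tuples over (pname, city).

Supplier ⋈ Order (natural join on city): {(BOS, 20, 23, Alpha, Fay), (BOS, 20, 23, Alpha, Lee), (BOS, 20, 23, Alpha, Vic), (BOS, 20, 23, Alpha, Wes), (BOS, 32, 11, Gamma, Fay), (BOS, 32, 11, Gamma, Lee), (BOS, 32, 11, Gamma, Vic), (BOS, 32, 11, Gamma, Wes), (LA, 17, 27, Vega, Kim), (LA, 19, 19, Omega, Kim), (LA, 20, 32, Zephyr, Kim), (LA, 24, 32, Argo, Kim), (LA, 26, 29, Gamma, Kim), (LA, 4, 35, Helix, Kim), (NYC, 22, 32, Lyra, Hal), (SEA, 27, 1, Alpha, Mo)}
Projecting to pname, city (6 duplicate(s) eliminated): {(Alpha, BOS), (Alpha, SEA), (Argo, LA), (Gamma, BOS), (Gamma, LA), (Helix, LA), (Lyra, NYC), (Omega, LA), (Vega, LA), (Zephyr, LA)}
Filtering on city = LA and pname ≠ Omega leaves {(Argo, LA), (Gamma, LA), (Helix, LA), (Vega, LA), (Zephyr, LA)}.

{(Argo, LA), (Gamma, LA), (Helix, LA), (Vega, LA), (Zephyr, LA)}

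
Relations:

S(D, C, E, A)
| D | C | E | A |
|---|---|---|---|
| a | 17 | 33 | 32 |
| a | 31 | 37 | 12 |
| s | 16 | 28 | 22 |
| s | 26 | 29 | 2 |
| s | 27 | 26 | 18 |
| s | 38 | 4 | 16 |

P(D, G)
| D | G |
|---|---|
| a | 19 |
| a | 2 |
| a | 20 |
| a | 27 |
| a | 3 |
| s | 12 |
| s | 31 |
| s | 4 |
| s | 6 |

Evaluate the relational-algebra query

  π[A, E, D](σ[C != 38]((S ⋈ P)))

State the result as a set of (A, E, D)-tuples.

{(12, 37, a), (18, 26, s), (2, 29, s), (22, 28, s), (32, 33, a)}

Joining S and P on D yields {(a, 17, 33, 32, 19), (a, 17, 33, 32, 2), (a, 17, 33, 32, 20), (a, 17, 33, 32, 27), (a, 17, 33, 32, 3), (a, 31, 37, 12, 19), (a, 31, 37, 12, 2), (a, 31, 37, 12, 20), (a, 31, 37, 12, 27), (a, 31, 37, 12, 3), (s, 16, 28, 22, 12), (s, 16, 28, 22, 31), (s, 16, 28, 22, 4), (s, 16, 28, 22, 6), (s, 26, 29, 2, 12), (s, 26, 29, 2, 31), (s, 26, 29, 2, 4), (s, 26, 29, 2, 6), (s, 27, 26, 18, 12), (s, 27, 26, 18, 31), (s, 27, 26, 18, 4), (s, 27, 26, 18, 6), (s, 38, 4, 16, 12), (s, 38, 4, 16, 31), (s, 38, 4, 16, 4), (s, 38, 4, 16, 6)}.
σ[C != 38]: keep tuples satisfying C != 38 → {(a, 17, 33, 32, 19), (a, 17, 33, 32, 2), (a, 17, 33, 32, 20), (a, 17, 33, 32, 27), (a, 17, 33, 32, 3), (a, 31, 37, 12, 19), (a, 31, 37, 12, 2), (a, 31, 37, 12, 20), (a, 31, 37, 12, 27), (a, 31, 37, 12, 3), (s, 16, 28, 22, 12), (s, 16, 28, 22, 31), (s, 16, 28, 22, 4), (s, 16, 28, 22, 6), (s, 26, 29, 2, 12), (s, 26, 29, 2, 31), (s, 26, 29, 2, 4), (s, 26, 29, 2, 6), (s, 27, 26, 18, 12), (s, 27, 26, 18, 31), (s, 27, 26, 18, 4), (s, 27, 26, 18, 6)}
π[A, E, D]: project onto (A, E, D) (17 duplicate(s) eliminated) → {(12, 37, a), (18, 26, s), (2, 29, s), (22, 28, s), (32, 33, a)}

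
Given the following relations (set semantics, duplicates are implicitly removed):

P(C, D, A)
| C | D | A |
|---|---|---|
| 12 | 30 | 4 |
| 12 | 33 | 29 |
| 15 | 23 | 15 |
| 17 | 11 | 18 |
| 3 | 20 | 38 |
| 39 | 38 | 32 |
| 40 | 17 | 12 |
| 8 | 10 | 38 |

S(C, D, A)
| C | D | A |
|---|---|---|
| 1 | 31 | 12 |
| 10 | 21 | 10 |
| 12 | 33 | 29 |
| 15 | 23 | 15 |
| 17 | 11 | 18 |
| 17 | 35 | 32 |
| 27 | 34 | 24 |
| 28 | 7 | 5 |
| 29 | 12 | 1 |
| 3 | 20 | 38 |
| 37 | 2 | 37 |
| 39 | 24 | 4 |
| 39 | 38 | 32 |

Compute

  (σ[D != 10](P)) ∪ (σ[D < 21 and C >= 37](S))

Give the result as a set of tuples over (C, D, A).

Apply σ_{D != 10}; surviving tuples: {(12, 30, 4), (12, 33, 29), (15, 23, 15), (17, 11, 18), (3, 20, 38), (39, 38, 32), (40, 17, 12)}
Apply σ_{D < 21 and C >= 37}; surviving tuples: {(37, 2, 37)}
Set union of the two operands is {(12, 30, 4), (12, 33, 29), (15, 23, 15), (17, 11, 18), (3, 20, 38), (37, 2, 37), (39, 38, 32), (40, 17, 12)}.

{(12, 30, 4), (12, 33, 29), (15, 23, 15), (17, 11, 18), (3, 20, 38), (37, 2, 37), (39, 38, 32), (40, 17, 12)}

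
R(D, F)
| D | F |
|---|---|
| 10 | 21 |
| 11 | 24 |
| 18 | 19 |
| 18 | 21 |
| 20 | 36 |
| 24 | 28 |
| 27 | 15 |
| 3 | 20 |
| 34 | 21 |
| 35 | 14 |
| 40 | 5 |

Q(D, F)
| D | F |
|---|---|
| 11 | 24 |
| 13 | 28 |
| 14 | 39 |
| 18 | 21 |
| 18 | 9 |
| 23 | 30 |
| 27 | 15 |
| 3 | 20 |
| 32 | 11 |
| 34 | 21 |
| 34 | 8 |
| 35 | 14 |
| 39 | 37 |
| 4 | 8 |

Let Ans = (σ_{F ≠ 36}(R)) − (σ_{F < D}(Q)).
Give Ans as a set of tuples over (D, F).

{(10, 21), (11, 24), (18, 19), (18, 21), (24, 28), (3, 20), (40, 5)}

Selection F ≠ 36: {(10, 21), (11, 24), (18, 19), (18, 21), (24, 28), (27, 15), (3, 20), (34, 21), (35, 14), (40, 5)}
Selection F < D: {(18, 9), (27, 15), (32, 11), (34, 21), (34, 8), (35, 14), (39, 37)}
Difference: {(10, 21), (11, 24), (18, 19), (18, 21), (24, 28), (27, 15), (3, 20), (34, 21), (35, 14), (40, 5)} with {(18, 9), (27, 15), (32, 11), (34, 21), (34, 8), (35, 14), (39, 37)} → {(10, 21), (11, 24), (18, 19), (18, 21), (24, 28), (3, 20), (40, 5)}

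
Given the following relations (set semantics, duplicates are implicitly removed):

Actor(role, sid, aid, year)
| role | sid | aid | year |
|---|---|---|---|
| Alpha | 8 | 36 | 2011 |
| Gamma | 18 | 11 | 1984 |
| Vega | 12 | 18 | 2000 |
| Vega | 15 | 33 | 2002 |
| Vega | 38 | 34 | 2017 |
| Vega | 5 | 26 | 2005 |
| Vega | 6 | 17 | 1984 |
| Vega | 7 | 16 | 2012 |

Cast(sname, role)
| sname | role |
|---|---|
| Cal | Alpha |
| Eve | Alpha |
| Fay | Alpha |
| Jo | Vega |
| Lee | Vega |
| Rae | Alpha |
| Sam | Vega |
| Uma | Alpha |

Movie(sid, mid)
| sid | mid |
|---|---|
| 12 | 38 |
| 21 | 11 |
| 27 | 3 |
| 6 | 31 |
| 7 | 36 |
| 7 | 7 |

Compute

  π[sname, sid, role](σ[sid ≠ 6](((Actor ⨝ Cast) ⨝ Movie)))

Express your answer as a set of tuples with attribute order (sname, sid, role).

{(Jo, 12, Vega), (Jo, 7, Vega), (Lee, 12, Vega), (Lee, 7, Vega), (Sam, 12, Vega), (Sam, 7, Vega)}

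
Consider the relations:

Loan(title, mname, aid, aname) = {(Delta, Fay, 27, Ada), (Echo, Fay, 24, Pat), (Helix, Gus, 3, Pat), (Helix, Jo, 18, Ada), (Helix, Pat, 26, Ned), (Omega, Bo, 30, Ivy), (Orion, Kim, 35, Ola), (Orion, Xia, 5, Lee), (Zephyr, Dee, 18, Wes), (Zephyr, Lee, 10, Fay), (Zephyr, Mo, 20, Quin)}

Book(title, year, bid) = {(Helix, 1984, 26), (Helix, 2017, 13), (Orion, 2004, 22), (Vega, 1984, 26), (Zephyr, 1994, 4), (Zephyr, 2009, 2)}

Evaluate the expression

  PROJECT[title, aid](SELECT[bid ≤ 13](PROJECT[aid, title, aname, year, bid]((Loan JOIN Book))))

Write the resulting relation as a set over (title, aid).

Joining Loan and Book on title yields {(Helix, Gus, 3, Pat, 1984, 26), (Helix, Gus, 3, Pat, 2017, 13), (Helix, Jo, 18, Ada, 1984, 26), (Helix, Jo, 18, Ada, 2017, 13), (Helix, Pat, 26, Ned, 1984, 26), (Helix, Pat, 26, Ned, 2017, 13), (Orion, Kim, 35, Ola, 2004, 22), (Orion, Xia, 5, Lee, 2004, 22), (Zephyr, Dee, 18, Wes, 1994, 4), (Zephyr, Dee, 18, Wes, 2009, 2), (Zephyr, Lee, 10, Fay, 1994, 4), (Zephyr, Lee, 10, Fay, 2009, 2), (Zephyr, Mo, 20, Quin, 1994, 4), (Zephyr, Mo, 20, Quin, 2009, 2)}.
Keep only column(s) aid, title, aname, year, bid: {(10, Zephyr, Fay, 1994, 4), (10, Zephyr, Fay, 2009, 2), (18, Helix, Ada, 1984, 26), (18, Helix, Ada, 2017, 13), (18, Zephyr, Wes, 1994, 4), (18, Zephyr, Wes, 2009, 2), (20, Zephyr, Quin, 1994, 4), (20, Zephyr, Quin, 2009, 2), (26, Helix, Ned, 1984, 26), (26, Helix, Ned, 2017, 13), (3, Helix, Pat, 1984, 26), (3, Helix, Pat, 2017, 13), (35, Orion, Ola, 2004, 22), (5, Orion, Lee, 2004, 22)}
σ[bid ≤ 13]: keep tuples satisfying bid ≤ 13 → {(10, Zephyr, Fay, 1994, 4), (10, Zephyr, Fay, 2009, 2), (18, Helix, Ada, 2017, 13), (18, Zephyr, Wes, 1994, 4), (18, Zephyr, Wes, 2009, 2), (20, Zephyr, Quin, 1994, 4), (20, Zephyr, Quin, 2009, 2), (26, Helix, Ned, 2017, 13), (3, Helix, Pat, 2017, 13)}
Keep only column(s) title, aid (3 duplicate(s) eliminated): {(Helix, 18), (Helix, 26), (Helix, 3), (Zephyr, 10), (Zephyr, 18), (Zephyr, 20)}

{(Helix, 18), (Helix, 26), (Helix, 3), (Zephyr, 10), (Zephyr, 18), (Zephyr, 20)}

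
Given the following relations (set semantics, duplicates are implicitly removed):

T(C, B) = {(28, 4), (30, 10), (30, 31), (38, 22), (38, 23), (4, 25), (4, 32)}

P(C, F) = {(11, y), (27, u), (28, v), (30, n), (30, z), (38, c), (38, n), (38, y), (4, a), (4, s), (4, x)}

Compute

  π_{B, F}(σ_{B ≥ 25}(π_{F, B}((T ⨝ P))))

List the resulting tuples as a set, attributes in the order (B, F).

{(25, a), (25, s), (25, x), (31, n), (31, z), (32, a), (32, s), (32, x)}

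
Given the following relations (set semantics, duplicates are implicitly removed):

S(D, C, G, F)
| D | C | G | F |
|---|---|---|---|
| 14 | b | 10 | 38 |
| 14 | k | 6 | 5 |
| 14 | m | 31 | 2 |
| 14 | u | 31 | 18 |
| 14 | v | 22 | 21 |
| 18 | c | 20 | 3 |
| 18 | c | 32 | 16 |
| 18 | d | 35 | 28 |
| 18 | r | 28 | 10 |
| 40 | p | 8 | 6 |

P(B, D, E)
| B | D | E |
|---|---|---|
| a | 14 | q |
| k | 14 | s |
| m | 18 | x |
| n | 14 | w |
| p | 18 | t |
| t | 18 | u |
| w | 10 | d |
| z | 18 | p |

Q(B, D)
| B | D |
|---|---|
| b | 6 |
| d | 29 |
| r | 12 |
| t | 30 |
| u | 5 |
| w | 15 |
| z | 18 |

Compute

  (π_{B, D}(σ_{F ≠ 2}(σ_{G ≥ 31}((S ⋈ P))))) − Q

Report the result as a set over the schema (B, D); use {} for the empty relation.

Natural join on D: {(14, b, 10, 38, a, q), (14, b, 10, 38, k, s), (14, b, 10, 38, n, w), (14, k, 6, 5, a, q), (14, k, 6, 5, k, s), (14, k, 6, 5, n, w), (14, m, 31, 2, a, q), (14, m, 31, 2, k, s), (14, m, 31, 2, n, w), (14, u, 31, 18, a, q), (14, u, 31, 18, k, s), (14, u, 31, 18, n, w), (14, v, 22, 21, a, q), (14, v, 22, 21, k, s), (14, v, 22, 21, n, w), (18, c, 20, 3, m, x), (18, c, 20, 3, p, t), (18, c, 20, 3, t, u), (18, c, 20, 3, z, p), (18, c, 32, 16, m, x), (18, c, 32, 16, p, t), (18, c, 32, 16, t, u), (18, c, 32, 16, z, p), (18, d, 35, 28, m, x), (18, d, 35, 28, p, t), (18, d, 35, 28, t, u), (18, d, 35, 28, z, p), (18, r, 28, 10, m, x), (18, r, 28, 10, p, t), (18, r, 28, 10, t, u), (18, r, 28, 10, z, p)}
σ[G ≥ 31]: keep tuples satisfying G ≥ 31 → {(14, m, 31, 2, a, q), (14, m, 31, 2, k, s), (14, m, 31, 2, n, w), (14, u, 31, 18, a, q), (14, u, 31, 18, k, s), (14, u, 31, 18, n, w), (18, c, 32, 16, m, x), (18, c, 32, 16, p, t), (18, c, 32, 16, t, u), (18, c, 32, 16, z, p), (18, d, 35, 28, m, x), (18, d, 35, 28, p, t), (18, d, 35, 28, t, u), (18, d, 35, 28, z, p)}
σ[F ≠ 2]: keep tuples satisfying F ≠ 2 → {(14, u, 31, 18, a, q), (14, u, 31, 18, k, s), (14, u, 31, 18, n, w), (18, c, 32, 16, m, x), (18, c, 32, 16, p, t), (18, c, 32, 16, t, u), (18, c, 32, 16, z, p), (18, d, 35, 28, m, x), (18, d, 35, 28, p, t), (18, d, 35, 28, t, u), (18, d, 35, 28, z, p)}
Projecting to B, D (4 duplicate(s) eliminated): {(a, 14), (k, 14), (m, 18), (n, 14), (p, 18), (t, 18), (z, 18)}
Set difference of the two operands is {(a, 14), (k, 14), (m, 18), (n, 14), (p, 18), (t, 18)}.

{(a, 14), (k, 14), (m, 18), (n, 14), (p, 18), (t, 18)}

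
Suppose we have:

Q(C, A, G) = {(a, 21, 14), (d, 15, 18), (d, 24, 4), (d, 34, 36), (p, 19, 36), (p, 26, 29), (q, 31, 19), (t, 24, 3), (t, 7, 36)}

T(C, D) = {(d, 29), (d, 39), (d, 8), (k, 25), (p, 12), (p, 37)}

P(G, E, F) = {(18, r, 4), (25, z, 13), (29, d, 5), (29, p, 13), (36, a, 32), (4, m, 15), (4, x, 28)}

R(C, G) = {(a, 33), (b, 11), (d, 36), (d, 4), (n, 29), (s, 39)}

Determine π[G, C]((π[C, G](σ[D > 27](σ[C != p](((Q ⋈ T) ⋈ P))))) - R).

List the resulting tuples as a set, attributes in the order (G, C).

Joining Q and T on C yields {(d, 15, 18, 29), (d, 15, 18, 39), (d, 15, 18, 8), (d, 24, 4, 29), (d, 24, 4, 39), (d, 24, 4, 8), (d, 34, 36, 29), (d, 34, 36, 39), (d, 34, 36, 8), (p, 19, 36, 12), (p, 19, 36, 37), (p, 26, 29, 12), (p, 26, 29, 37)}.
Joining (Q ⋈ T) and P on G yields {(d, 15, 18, 29, r, 4), (d, 15, 18, 39, r, 4), (d, 15, 18, 8, r, 4), (d, 24, 4, 29, m, 15), (d, 24, 4, 29, x, 28), (d, 24, 4, 39, m, 15), (d, 24, 4, 39, x, 28), (d, 24, 4, 8, m, 15), (d, 24, 4, 8, x, 28), (d, 34, 36, 29, a, 32), (d, 34, 36, 39, a, 32), (d, 34, 36, 8, a, 32), (p, 19, 36, 12, a, 32), (p, 19, 36, 37, a, 32), (p, 26, 29, 12, d, 5), (p, 26, 29, 12, p, 13), (p, 26, 29, 37, d, 5), (p, 26, 29, 37, p, 13)}.
σ[C != p]: keep tuples satisfying C != p → {(d, 15, 18, 29, r, 4), (d, 15, 18, 39, r, 4), (d, 15, 18, 8, r, 4), (d, 24, 4, 29, m, 15), (d, 24, 4, 29, x, 28), (d, 24, 4, 39, m, 15), (d, 24, 4, 39, x, 28), (d, 24, 4, 8, m, 15), (d, 24, 4, 8, x, 28), (d, 34, 36, 29, a, 32), (d, 34, 36, 39, a, 32), (d, 34, 36, 8, a, 32)}
σ[D > 27]: keep tuples satisfying D > 27 → {(d, 15, 18, 29, r, 4), (d, 15, 18, 39, r, 4), (d, 24, 4, 29, m, 15), (d, 24, 4, 29, x, 28), (d, 24, 4, 39, m, 15), (d, 24, 4, 39, x, 28), (d, 34, 36, 29, a, 32), (d, 34, 36, 39, a, 32)}
π[C, G]: project onto (C, G) (5 duplicate(s) eliminated) → {(d, 18), (d, 36), (d, 4)}
Set difference of the two operands is {(d, 18)}.
π[G, C]: project onto (G, C) → {(18, d)}

{(18, d)}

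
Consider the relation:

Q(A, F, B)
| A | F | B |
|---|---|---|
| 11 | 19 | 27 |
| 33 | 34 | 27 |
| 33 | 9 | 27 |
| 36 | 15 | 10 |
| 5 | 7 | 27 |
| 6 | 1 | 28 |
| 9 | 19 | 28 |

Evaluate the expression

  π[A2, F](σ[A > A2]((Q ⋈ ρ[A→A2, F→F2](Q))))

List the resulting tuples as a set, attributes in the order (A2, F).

ρ[A→A2, F→F2]: schema becomes (A2, F2, B); tuples unchanged.
Natural join on B: {(11, 19, 27, 11, 19), (11, 19, 27, 33, 34), (11, 19, 27, 33, 9), (11, 19, 27, 5, 7), (33, 34, 27, 11, 19), (33, 34, 27, 33, 34), (33, 34, 27, 33, 9), (33, 34, 27, 5, 7), (33, 9, 27, 11, 19), (33, 9, 27, 33, 34), (33, 9, 27, 33, 9), (33, 9, 27, 5, 7), (36, 15, 10, 36, 15), (5, 7, 27, 11, 19), (5, 7, 27, 33, 34), (5, 7, 27, 33, 9), (5, 7, 27, 5, 7), (6, 1, 28, 6, 1), (6, 1, 28, 9, 19), (9, 19, 28, 6, 1), (9, 19, 28, 9, 19)}
Apply σ_{A > A2}; surviving tuples: {(11, 19, 27, 5, 7), (33, 34, 27, 11, 19), (33, 34, 27, 5, 7), (33, 9, 27, 11, 19), (33, 9, 27, 5, 7), (9, 19, 28, 6, 1)}
π[A2, F]: project onto (A2, F) → {(11, 34), (11, 9), (5, 19), (5, 34), (5, 9), (6, 19)}

{(11, 34), (11, 9), (5, 19), (5, 34), (5, 9), (6, 19)}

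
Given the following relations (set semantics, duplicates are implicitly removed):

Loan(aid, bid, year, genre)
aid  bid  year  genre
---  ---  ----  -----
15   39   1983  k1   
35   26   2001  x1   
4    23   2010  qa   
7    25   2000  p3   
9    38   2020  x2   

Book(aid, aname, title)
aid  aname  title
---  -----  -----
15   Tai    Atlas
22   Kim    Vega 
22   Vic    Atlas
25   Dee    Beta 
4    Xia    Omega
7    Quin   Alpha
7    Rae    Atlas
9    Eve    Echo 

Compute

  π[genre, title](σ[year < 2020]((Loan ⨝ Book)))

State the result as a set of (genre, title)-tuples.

Joining Loan and Book on aid yields {(15, 39, 1983, k1, Tai, Atlas), (4, 23, 2010, qa, Xia, Omega), (7, 25, 2000, p3, Quin, Alpha), (7, 25, 2000, p3, Rae, Atlas), (9, 38, 2020, x2, Eve, Echo)}.
Selection year < 2020: {(15, 39, 1983, k1, Tai, Atlas), (4, 23, 2010, qa, Xia, Omega), (7, 25, 2000, p3, Quin, Alpha), (7, 25, 2000, p3, Rae, Atlas)}
Projecting to genre, title: {(k1, Atlas), (p3, Alpha), (p3, Atlas), (qa, Omega)}

{(k1, Atlas), (p3, Alpha), (p3, Atlas), (qa, Omega)}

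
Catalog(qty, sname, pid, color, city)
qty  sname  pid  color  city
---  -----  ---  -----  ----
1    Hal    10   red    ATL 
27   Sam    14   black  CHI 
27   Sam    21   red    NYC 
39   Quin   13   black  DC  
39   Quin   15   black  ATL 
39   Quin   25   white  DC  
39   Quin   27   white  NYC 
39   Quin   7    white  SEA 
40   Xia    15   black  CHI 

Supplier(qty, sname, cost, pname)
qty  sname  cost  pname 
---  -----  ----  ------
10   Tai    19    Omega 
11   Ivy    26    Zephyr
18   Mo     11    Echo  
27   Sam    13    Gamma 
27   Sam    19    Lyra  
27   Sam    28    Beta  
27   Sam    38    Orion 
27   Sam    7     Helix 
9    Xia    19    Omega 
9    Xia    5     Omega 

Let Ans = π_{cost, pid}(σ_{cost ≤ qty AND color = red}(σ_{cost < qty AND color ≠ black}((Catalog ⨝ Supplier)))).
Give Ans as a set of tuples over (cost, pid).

Natural join on qty, sname: {(27, Sam, 14, black, CHI, 13, Gamma), (27, Sam, 14, black, CHI, 19, Lyra), (27, Sam, 14, black, CHI, 28, Beta), (27, Sam, 14, black, CHI, 38, Orion), (27, Sam, 14, black, CHI, 7, Helix), (27, Sam, 21, red, NYC, 13, Gamma), (27, Sam, 21, red, NYC, 19, Lyra), (27, Sam, 21, red, NYC, 28, Beta), (27, Sam, 21, red, NYC, 38, Orion), (27, Sam, 21, red, NYC, 7, Helix)}
Selection cost < qty AND color ≠ black: {(27, Sam, 21, red, NYC, 13, Gamma), (27, Sam, 21, red, NYC, 19, Lyra), (27, Sam, 21, red, NYC, 7, Helix)}
Selection cost ≤ qty AND color = red: {(27, Sam, 21, red, NYC, 13, Gamma), (27, Sam, 21, red, NYC, 19, Lyra), (27, Sam, 21, red, NYC, 7, Helix)}
π_{cost, pid} gives {(13, 21), (19, 21), (7, 21)}.

{(13, 21), (19, 21), (7, 21)}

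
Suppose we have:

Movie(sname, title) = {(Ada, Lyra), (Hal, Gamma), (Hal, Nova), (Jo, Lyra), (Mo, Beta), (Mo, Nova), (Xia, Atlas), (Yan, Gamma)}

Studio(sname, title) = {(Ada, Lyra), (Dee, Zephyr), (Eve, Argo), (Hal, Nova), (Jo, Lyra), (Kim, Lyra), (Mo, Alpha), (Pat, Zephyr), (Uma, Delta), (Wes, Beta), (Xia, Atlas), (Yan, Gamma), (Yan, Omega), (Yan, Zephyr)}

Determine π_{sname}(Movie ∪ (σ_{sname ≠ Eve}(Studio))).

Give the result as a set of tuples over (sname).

{Ada, Dee, Hal, Jo, Kim, Mo, Pat, Uma, Wes, Xia, Yan}

Filtering on sname ≠ Eve leaves {(Ada, Lyra), (Dee, Zephyr), (Hal, Nova), (Jo, Lyra), (Kim, Lyra), (Mo, Alpha), (Pat, Zephyr), (Uma, Delta), (Wes, Beta), (Xia, Atlas), (Yan, Gamma), (Yan, Omega), (Yan, Zephyr)}.
Set union of the two operands is {(Ada, Lyra), (Dee, Zephyr), (Hal, Gamma), (Hal, Nova), (Jo, Lyra), (Kim, Lyra), (Mo, Alpha), (Mo, Beta), (Mo, Nova), (Pat, Zephyr), (Uma, Delta), (Wes, Beta), (Xia, Atlas), (Yan, Gamma), (Yan, Omega), (Yan, Zephyr)}.
Projecting to sname (5 duplicate(s) eliminated): {Ada, Dee, Hal, Jo, Kim, Mo, Pat, Uma, Wes, Xia, Yan}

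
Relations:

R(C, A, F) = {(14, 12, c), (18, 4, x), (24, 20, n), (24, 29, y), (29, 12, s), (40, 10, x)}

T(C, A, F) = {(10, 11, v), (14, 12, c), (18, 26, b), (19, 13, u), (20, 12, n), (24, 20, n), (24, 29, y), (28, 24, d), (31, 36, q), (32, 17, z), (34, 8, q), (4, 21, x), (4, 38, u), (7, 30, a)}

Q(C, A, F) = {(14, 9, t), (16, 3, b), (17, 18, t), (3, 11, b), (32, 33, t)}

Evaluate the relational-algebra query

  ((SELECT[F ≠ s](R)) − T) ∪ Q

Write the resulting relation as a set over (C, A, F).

Selection F ≠ s: {(14, 12, c), (18, 4, x), (24, 20, n), (24, 29, y), (40, 10, x)}
Set difference of the two operands is {(18, 4, x), (40, 10, x)}.
Set union of the two operands is {(14, 9, t), (16, 3, b), (17, 18, t), (18, 4, x), (3, 11, b), (32, 33, t), (40, 10, x)}.

{(14, 9, t), (16, 3, b), (17, 18, t), (18, 4, x), (3, 11, b), (32, 33, t), (40, 10, x)}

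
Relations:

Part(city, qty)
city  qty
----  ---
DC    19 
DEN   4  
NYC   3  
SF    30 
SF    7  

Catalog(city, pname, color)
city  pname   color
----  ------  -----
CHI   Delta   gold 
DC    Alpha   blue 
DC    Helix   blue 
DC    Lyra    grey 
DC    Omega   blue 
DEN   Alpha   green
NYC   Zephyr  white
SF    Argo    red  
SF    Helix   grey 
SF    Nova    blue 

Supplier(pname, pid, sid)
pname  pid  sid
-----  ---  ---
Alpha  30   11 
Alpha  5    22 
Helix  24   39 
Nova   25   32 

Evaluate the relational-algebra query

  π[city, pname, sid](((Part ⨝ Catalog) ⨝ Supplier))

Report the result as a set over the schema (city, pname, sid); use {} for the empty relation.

Part ⋈ Catalog (natural join on city): {(DC, 19, Alpha, blue), (DC, 19, Helix, blue), (DC, 19, Lyra, grey), (DC, 19, Omega, blue), (DEN, 4, Alpha, green), (NYC, 3, Zephyr, white), (SF, 30, Argo, red), (SF, 30, Helix, grey), (SF, 30, Nova, blue), (SF, 7, Argo, red), (SF, 7, Helix, grey), (SF, 7, Nova, blue)}
(Part ⨝ Catalog) ⋈ Supplier (natural join on pname): {(DC, 19, Alpha, blue, 30, 11), (DC, 19, Alpha, blue, 5, 22), (DC, 19, Helix, blue, 24, 39), (DEN, 4, Alpha, green, 30, 11), (DEN, 4, Alpha, green, 5, 22), (SF, 30, Helix, grey, 24, 39), (SF, 30, Nova, blue, 25, 32), (SF, 7, Helix, grey, 24, 39), (SF, 7, Nova, blue, 25, 32)}
Keep only column(s) city, pname, sid (2 duplicate(s) eliminated): {(DC, Alpha, 11), (DC, Alpha, 22), (DC, Helix, 39), (DEN, Alpha, 11), (DEN, Alpha, 22), (SF, Helix, 39), (SF, Nova, 32)}

{(DC, Alpha, 11), (DC, Alpha, 22), (DC, Helix, 39), (DEN, Alpha, 11), (DEN, Alpha, 22), (SF, Helix, 39), (SF, Nova, 32)}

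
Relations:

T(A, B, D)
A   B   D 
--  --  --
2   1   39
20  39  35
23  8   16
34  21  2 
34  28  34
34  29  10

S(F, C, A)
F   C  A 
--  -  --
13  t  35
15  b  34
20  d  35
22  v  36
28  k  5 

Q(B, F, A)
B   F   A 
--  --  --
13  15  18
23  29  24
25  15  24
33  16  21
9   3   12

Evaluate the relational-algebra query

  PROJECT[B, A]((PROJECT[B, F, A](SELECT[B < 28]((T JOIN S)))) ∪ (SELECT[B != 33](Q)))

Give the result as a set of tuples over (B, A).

{(13, 18), (21, 34), (23, 24), (25, 24), (9, 12)}

Joining T and S on A yields {(34, 21, 2, 15, b), (34, 28, 34, 15, b), (34, 29, 10, 15, b)}.
Apply σ_{B < 28}; surviving tuples: {(34, 21, 2, 15, b)}
Projecting to B, F, A: {(21, 15, 34)}
Apply σ_{B != 33}; surviving tuples: {(13, 15, 18), (23, 29, 24), (25, 15, 24), (9, 3, 12)}
Union: {(21, 15, 34)} with {(13, 15, 18), (23, 29, 24), (25, 15, 24), (9, 3, 12)} → {(13, 15, 18), (21, 15, 34), (23, 29, 24), (25, 15, 24), (9, 3, 12)}
Projecting to B, A: {(13, 18), (21, 34), (23, 24), (25, 24), (9, 12)}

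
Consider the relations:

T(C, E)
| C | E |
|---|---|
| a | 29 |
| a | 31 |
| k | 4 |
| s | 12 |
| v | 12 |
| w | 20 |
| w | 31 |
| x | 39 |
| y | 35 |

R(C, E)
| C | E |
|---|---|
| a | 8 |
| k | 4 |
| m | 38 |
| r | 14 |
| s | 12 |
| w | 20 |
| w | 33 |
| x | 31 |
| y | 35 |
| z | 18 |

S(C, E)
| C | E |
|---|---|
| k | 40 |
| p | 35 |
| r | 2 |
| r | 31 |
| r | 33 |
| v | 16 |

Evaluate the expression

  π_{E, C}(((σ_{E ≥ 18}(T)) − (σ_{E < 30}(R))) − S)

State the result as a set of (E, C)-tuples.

{(29, a), (31, a), (31, w), (35, y), (39, x)}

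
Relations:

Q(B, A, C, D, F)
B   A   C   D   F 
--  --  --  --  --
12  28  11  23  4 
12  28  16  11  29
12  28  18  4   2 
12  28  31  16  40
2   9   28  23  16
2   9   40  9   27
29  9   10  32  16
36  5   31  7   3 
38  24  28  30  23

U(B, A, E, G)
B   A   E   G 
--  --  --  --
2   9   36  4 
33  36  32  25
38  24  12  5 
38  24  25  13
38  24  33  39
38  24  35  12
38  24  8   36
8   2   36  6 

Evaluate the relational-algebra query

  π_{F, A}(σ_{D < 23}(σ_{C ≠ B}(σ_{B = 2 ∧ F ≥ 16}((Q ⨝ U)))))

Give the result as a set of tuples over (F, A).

Natural join on B, A: {(2, 9, 28, 23, 16, 36, 4), (2, 9, 40, 9, 27, 36, 4), (38, 24, 28, 30, 23, 12, 5), (38, 24, 28, 30, 23, 25, 13), (38, 24, 28, 30, 23, 33, 39), (38, 24, 28, 30, 23, 35, 12), (38, 24, 28, 30, 23, 8, 36)}
Filtering on B = 2 ∧ F ≥ 16 leaves {(2, 9, 28, 23, 16, 36, 4), (2, 9, 40, 9, 27, 36, 4)}.
Filtering on C ≠ B leaves {(2, 9, 28, 23, 16, 36, 4), (2, 9, 40, 9, 27, 36, 4)}.
Filtering on D < 23 leaves {(2, 9, 40, 9, 27, 36, 4)}.
Keep only column(s) F, A: {(27, 9)}

{(27, 9)}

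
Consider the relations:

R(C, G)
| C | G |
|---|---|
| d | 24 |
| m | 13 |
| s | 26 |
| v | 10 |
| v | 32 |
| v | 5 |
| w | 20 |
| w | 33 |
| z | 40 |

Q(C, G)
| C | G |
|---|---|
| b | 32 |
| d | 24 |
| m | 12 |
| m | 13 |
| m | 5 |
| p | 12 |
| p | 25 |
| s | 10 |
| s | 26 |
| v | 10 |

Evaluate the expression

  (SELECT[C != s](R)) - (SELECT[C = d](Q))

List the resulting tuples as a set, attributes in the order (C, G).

{(m, 13), (v, 10), (v, 32), (v, 5), (w, 20), (w, 33), (z, 40)}

σ[C != s]: keep tuples satisfying C != s → {(d, 24), (m, 13), (v, 10), (v, 32), (v, 5), (w, 20), (w, 33), (z, 40)}
σ[C = d]: keep tuples satisfying C = d → {(d, 24)}
Taking the difference: {(m, 13), (v, 10), (v, 32), (v, 5), (w, 20), (w, 33), (z, 40)}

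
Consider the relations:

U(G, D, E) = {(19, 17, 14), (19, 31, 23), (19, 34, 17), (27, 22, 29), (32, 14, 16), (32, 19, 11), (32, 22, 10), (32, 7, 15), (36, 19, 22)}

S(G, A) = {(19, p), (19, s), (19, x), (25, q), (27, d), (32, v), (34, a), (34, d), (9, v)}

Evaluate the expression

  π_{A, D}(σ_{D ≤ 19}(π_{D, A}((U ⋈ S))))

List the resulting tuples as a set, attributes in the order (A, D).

{(p, 17), (s, 17), (v, 14), (v, 19), (v, 7), (x, 17)}

Natural join on G: {(19, 17, 14, p), (19, 17, 14, s), (19, 17, 14, x), (19, 31, 23, p), (19, 31, 23, s), (19, 31, 23, x), (19, 34, 17, p), (19, 34, 17, s), (19, 34, 17, x), (27, 22, 29, d), (32, 14, 16, v), (32, 19, 11, v), (32, 22, 10, v), (32, 7, 15, v)}
Keep only column(s) D, A: {(14, v), (17, p), (17, s), (17, x), (19, v), (22, d), (22, v), (31, p), (31, s), (31, x), (34, p), (34, s), (34, x), (7, v)}
Filtering on D ≤ 19 leaves {(14, v), (17, p), (17, s), (17, x), (19, v), (7, v)}.
Keep only column(s) A, D: {(p, 17), (s, 17), (v, 14), (v, 19), (v, 7), (x, 17)}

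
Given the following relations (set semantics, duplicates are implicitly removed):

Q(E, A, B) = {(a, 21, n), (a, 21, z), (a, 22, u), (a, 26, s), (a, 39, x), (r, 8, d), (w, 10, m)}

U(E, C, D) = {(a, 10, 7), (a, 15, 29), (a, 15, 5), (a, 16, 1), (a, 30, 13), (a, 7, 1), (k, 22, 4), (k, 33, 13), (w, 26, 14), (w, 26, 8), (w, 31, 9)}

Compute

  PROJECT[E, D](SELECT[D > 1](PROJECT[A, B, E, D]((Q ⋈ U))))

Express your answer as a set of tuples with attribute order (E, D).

{(a, 13), (a, 29), (a, 5), (a, 7), (w, 14), (w, 8), (w, 9)}

Natural join on E: {(a, 21, n, 10, 7), (a, 21, n, 15, 29), (a, 21, n, 15, 5), (a, 21, n, 16, 1), (a, 21, n, 30, 13), (a, 21, n, 7, 1), (a, 21, z, 10, 7), (a, 21, z, 15, 29), (a, 21, z, 15, 5), (a, 21, z, 16, 1), (a, 21, z, 30, 13), (a, 21, z, 7, 1), (a, 22, u, 10, 7), (a, 22, u, 15, 29), (a, 22, u, 15, 5), (a, 22, u, 16, 1), (a, 22, u, 30, 13), (a, 22, u, 7, 1), (a, 26, s, 10, 7), (a, 26, s, 15, 29), (a, 26, s, 15, 5), (a, 26, s, 16, 1), (a, 26, s, 30, 13), (a, 26, s, 7, 1), (a, 39, x, 10, 7), (a, 39, x, 15, 29), (a, 39, x, 15, 5), (a, 39, x, 16, 1), (a, 39, x, 30, 13), (a, 39, x, 7, 1), (w, 10, m, 26, 14), (w, 10, m, 26, 8), (w, 10, m, 31, 9)}
π_{A, B, E, D} gives {(10, m, w, 14), (10, m, w, 8), (10, m, w, 9), (21, n, a, 1), (21, n, a, 13), (21, n, a, 29), (21, n, a, 5), (21, n, a, 7), (21, z, a, 1), (21, z, a, 13), (21, z, a, 29), (21, z, a, 5), (21, z, a, 7), (22, u, a, 1), (22, u, a, 13), (22, u, a, 29), (22, u, a, 5), (22, u, a, 7), (26, s, a, 1), (26, s, a, 13), (26, s, a, 29), (26, s, a, 5), (26, s, a, 7), (39, x, a, 1), (39, x, a, 13), (39, x, a, 29), (39, x, a, 5), (39, x, a, 7)} (5 duplicate(s) eliminated).
σ[D > 1]: keep tuples satisfying D > 1 → {(10, m, w, 14), (10, m, w, 8), (10, m, w, 9), (21, n, a, 13), (21, n, a, 29), (21, n, a, 5), (21, n, a, 7), (21, z, a, 13), (21, z, a, 29), (21, z, a, 5), (21, z, a, 7), (22, u, a, 13), (22, u, a, 29), (22, u, a, 5), (22, u, a, 7), (26, s, a, 13), (26, s, a, 29), (26, s, a, 5), (26, s, a, 7), (39, x, a, 13), (39, x, a, 29), (39, x, a, 5), (39, x, a, 7)}
π_{E, D} gives {(a, 13), (a, 29), (a, 5), (a, 7), (w, 14), (w, 8), (w, 9)} (16 duplicate(s) eliminated).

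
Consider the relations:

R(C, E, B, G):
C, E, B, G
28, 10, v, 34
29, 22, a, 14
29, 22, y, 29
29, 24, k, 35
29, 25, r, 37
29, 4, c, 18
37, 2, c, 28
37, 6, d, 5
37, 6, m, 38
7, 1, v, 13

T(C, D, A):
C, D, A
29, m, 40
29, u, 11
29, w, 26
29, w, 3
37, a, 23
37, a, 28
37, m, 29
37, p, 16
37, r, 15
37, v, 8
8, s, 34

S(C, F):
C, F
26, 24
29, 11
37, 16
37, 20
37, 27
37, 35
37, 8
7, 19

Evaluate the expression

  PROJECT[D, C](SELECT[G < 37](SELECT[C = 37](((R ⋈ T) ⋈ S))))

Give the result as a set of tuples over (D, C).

{(a, 37), (m, 37), (p, 37), (r, 37), (v, 37)}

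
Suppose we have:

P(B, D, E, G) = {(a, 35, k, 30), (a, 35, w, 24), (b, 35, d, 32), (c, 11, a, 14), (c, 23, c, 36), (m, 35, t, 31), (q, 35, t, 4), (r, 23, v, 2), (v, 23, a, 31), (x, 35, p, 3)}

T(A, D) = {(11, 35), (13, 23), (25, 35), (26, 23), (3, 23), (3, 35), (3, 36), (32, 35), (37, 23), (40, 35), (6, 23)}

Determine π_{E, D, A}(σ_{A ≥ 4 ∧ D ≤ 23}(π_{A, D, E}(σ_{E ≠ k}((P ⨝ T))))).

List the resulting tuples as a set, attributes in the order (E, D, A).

Joining P and T on D yields {(a, 35, k, 30, 11), (a, 35, k, 30, 25), (a, 35, k, 30, 3), (a, 35, k, 30, 32), (a, 35, k, 30, 40), (a, 35, w, 24, 11), (a, 35, w, 24, 25), (a, 35, w, 24, 3), (a, 35, w, 24, 32), (a, 35, w, 24, 40), (b, 35, d, 32, 11), (b, 35, d, 32, 25), (b, 35, d, 32, 3), (b, 35, d, 32, 32), (b, 35, d, 32, 40), (c, 23, c, 36, 13), (c, 23, c, 36, 26), (c, 23, c, 36, 3), (c, 23, c, 36, 37), (c, 23, c, 36, 6), (m, 35, t, 31, 11), (m, 35, t, 31, 25), (m, 35, t, 31, 3), (m, 35, t, 31, 32), (m, 35, t, 31, 40), (q, 35, t, 4, 11), (q, 35, t, 4, 25), (q, 35, t, 4, 3), (q, 35, t, 4, 32), (q, 35, t, 4, 40), (r, 23, v, 2, 13), (r, 23, v, 2, 26), (r, 23, v, 2, 3), (r, 23, v, 2, 37), (r, 23, v, 2, 6), (v, 23, a, 31, 13), (v, 23, a, 31, 26), (v, 23, a, 31, 3), (v, 23, a, 31, 37), (v, 23, a, 31, 6), (x, 35, p, 3, 11), (x, 35, p, 3, 25), (x, 35, p, 3, 3), (x, 35, p, 3, 32), (x, 35, p, 3, 40)}.
Filtering on E ≠ k leaves {(a, 35, w, 24, 11), (a, 35, w, 24, 25), (a, 35, w, 24, 3), (a, 35, w, 24, 32), (a, 35, w, 24, 40), (b, 35, d, 32, 11), (b, 35, d, 32, 25), (b, 35, d, 32, 3), (b, 35, d, 32, 32), (b, 35, d, 32, 40), (c, 23, c, 36, 13), (c, 23, c, 36, 26), (c, 23, c, 36, 3), (c, 23, c, 36, 37), (c, 23, c, 36, 6), (m, 35, t, 31, 11), (m, 35, t, 31, 25), (m, 35, t, 31, 3), (m, 35, t, 31, 32), (m, 35, t, 31, 40), (q, 35, t, 4, 11), (q, 35, t, 4, 25), (q, 35, t, 4, 3), (q, 35, t, 4, 32), (q, 35, t, 4, 40), (r, 23, v, 2, 13), (r, 23, v, 2, 26), (r, 23, v, 2, 3), (r, 23, v, 2, 37), (r, 23, v, 2, 6), (v, 23, a, 31, 13), (v, 23, a, 31, 26), (v, 23, a, 31, 3), (v, 23, a, 31, 37), (v, 23, a, 31, 6), (x, 35, p, 3, 11), (x, 35, p, 3, 25), (x, 35, p, 3, 3), (x, 35, p, 3, 32), (x, 35, p, 3, 40)}.
π_{A, D, E} gives {(11, 35, d), (11, 35, p), (11, 35, t), (11, 35, w), (13, 23, a), (13, 23, c), (13, 23, v), (25, 35, d), (25, 35, p), (25, 35, t), (25, 35, w), (26, 23, a), (26, 23, c), (26, 23, v), (3, 23, a), (3, 23, c), (3, 23, v), (3, 35, d), (3, 35, p), (3, 35, t), (3, 35, w), (32, 35, d), (32, 35, p), (32, 35, t), (32, 35, w), (37, 23, a), (37, 23, c), (37, 23, v), (40, 35, d), (40, 35, p), (40, 35, t), (40, 35, w), (6, 23, a), (6, 23, c), (6, 23, v)} (5 duplicate(s) eliminated).
Filtering on A ≥ 4 ∧ D ≤ 23 leaves {(13, 23, a), (13, 23, c), (13, 23, v), (26, 23, a), (26, 23, c), (26, 23, v), (37, 23, a), (37, 23, c), (37, 23, v), (6, 23, a), (6, 23, c), (6, 23, v)}.
π_{E, D, A} gives {(a, 23, 13), (a, 23, 26), (a, 23, 37), (a, 23, 6), (c, 23, 13), (c, 23, 26), (c, 23, 37), (c, 23, 6), (v, 23, 13), (v, 23, 26), (v, 23, 37), (v, 23, 6)}.

{(a, 23, 13), (a, 23, 26), (a, 23, 37), (a, 23, 6), (c, 23, 13), (c, 23, 26), (c, 23, 37), (c, 23, 6), (v, 23, 13), (v, 23, 26), (v, 23, 37), (v, 23, 6)}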